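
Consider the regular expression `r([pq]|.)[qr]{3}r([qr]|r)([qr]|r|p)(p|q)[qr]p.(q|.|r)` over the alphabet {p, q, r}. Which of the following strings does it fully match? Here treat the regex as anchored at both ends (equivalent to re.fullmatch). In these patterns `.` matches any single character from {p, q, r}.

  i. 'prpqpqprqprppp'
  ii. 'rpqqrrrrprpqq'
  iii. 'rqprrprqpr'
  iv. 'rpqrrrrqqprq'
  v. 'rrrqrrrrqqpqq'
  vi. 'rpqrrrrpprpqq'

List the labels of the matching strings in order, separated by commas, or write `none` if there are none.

i → no match — must start with 'r'
ii → match
iii → no match
iv → no match
v → match
vi → match

ii, v, vi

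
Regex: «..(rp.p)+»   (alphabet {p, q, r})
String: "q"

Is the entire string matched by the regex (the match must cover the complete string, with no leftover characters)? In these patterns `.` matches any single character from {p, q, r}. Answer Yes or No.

Every match must end with "p", but "q" does not.

No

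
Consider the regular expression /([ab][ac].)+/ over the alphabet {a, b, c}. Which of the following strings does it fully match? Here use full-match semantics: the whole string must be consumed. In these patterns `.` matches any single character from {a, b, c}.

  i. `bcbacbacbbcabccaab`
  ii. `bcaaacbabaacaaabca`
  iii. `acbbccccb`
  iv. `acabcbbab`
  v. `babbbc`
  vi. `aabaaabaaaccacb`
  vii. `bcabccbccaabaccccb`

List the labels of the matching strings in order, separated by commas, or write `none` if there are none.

i, ii, iv, vi

i → match
ii → match
iii. `acbbccccb` → no match
iv. `acabcbbab` → match
v. `babbbc` → no match
vi → match
vii → no match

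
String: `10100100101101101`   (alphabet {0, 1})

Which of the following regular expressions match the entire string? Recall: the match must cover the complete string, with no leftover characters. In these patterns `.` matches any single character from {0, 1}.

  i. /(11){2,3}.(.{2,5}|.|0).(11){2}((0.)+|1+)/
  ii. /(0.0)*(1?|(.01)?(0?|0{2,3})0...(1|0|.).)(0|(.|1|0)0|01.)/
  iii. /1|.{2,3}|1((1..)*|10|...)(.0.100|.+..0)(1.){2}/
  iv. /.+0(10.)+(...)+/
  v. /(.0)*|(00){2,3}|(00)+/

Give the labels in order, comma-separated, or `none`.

iv

i → no match — must start with `11`
ii → no match
iii → no match
iv → match
v → no match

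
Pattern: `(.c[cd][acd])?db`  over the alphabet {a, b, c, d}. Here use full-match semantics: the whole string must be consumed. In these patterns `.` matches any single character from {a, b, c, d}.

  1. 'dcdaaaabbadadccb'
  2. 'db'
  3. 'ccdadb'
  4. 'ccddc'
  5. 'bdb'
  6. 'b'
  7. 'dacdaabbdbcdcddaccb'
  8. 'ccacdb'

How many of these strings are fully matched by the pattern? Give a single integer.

1 → no match — must end with 'db'
2. 'db' → match
3. 'ccdadb' → match
4. 'ccddc' → no match — must end with 'db'
5. 'bdb' → no match
6. 'b' → no match — must end with 'db'
7 → no match — must end with 'db'
8. 'ccacdb' → no match
Total matched: 2

2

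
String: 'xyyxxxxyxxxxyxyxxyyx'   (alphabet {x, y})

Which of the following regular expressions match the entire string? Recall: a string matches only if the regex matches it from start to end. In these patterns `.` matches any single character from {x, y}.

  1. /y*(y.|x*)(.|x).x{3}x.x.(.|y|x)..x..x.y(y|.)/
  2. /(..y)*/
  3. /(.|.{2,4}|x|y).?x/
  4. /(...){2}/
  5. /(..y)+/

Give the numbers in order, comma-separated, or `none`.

1

1 → match
2 → no match
3 → no match
4 → no match
5 → no match — must end with 'y'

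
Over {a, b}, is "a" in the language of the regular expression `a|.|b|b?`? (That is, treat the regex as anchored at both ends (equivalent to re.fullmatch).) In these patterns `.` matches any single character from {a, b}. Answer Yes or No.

Yes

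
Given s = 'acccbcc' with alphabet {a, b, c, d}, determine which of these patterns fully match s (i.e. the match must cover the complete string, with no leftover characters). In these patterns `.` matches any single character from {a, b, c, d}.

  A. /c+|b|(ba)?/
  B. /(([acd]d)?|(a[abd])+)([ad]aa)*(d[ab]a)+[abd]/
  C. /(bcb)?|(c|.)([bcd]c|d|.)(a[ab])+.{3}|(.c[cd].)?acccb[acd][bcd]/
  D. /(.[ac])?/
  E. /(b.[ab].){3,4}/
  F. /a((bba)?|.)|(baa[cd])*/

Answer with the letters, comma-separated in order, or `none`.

C

A → no match
B → no match
C → match
D → no match
E → no match — must start with 'b'
F → no match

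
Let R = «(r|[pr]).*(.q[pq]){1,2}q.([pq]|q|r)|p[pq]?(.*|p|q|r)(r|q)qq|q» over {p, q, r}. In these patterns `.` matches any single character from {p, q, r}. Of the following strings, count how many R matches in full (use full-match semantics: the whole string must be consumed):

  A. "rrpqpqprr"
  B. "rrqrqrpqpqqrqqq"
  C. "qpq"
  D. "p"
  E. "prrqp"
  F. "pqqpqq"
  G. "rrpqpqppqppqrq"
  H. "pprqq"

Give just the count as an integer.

A → no match
B → no match
C → no match
D → no match
E → no match
F → no match
G → no match
H → match
Total matched: 1

1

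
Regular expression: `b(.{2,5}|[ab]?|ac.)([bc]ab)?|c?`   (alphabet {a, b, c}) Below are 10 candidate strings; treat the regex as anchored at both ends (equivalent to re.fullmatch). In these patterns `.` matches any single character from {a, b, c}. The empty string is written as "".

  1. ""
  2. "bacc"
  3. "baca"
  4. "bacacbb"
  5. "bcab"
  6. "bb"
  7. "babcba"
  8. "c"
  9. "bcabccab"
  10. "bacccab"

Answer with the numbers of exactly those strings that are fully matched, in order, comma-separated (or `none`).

1 → match
2 → match
3 → match
4 → no match
5 → match
6 → match
7 → match
8 → match
9 → match
10 → match

1, 2, 3, 5, 6, 7, 8, 9, 10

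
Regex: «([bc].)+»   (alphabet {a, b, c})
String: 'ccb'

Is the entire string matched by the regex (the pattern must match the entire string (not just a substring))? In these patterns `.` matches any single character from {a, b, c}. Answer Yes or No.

No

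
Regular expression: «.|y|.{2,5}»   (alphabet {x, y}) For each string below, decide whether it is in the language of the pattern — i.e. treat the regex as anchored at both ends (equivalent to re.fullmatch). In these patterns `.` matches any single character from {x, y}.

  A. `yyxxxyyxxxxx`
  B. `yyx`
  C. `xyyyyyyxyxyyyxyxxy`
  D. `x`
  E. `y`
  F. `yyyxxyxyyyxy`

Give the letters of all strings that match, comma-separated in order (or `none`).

B, D, E

A → no match
B → match
C → no match
D → match
E → match
F → no match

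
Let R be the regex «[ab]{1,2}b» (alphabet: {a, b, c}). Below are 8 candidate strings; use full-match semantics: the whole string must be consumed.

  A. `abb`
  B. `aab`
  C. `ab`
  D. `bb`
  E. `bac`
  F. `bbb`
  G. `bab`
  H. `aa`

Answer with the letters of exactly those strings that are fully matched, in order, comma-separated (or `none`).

A, B, C, D, F, G

A. `abb` → match
B. `aab` → match
C. `ab` → match
D. `bb` → match
E. `bac` → no match — must end with `b`
F. `bbb` → match
G. `bab` → match
H. `aa` → no match — must end with `b`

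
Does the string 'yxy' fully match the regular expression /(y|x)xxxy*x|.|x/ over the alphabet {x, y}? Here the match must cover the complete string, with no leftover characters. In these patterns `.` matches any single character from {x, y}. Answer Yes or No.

No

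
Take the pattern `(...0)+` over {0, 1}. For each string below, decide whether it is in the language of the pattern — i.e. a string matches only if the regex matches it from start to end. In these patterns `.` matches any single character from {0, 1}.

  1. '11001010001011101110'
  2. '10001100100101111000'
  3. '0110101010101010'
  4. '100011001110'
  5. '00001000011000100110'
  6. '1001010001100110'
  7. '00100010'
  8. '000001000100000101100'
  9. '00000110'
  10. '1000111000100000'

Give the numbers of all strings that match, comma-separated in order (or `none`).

1 → match
2 → no match
3 → match
4 → match
5 → match
6 → no match
7 → match
8 → no match
9 → match
10 → match

1, 3, 4, 5, 7, 9, 10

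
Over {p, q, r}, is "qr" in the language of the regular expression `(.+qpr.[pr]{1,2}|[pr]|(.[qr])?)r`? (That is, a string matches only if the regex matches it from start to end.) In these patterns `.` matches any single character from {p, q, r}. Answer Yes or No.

No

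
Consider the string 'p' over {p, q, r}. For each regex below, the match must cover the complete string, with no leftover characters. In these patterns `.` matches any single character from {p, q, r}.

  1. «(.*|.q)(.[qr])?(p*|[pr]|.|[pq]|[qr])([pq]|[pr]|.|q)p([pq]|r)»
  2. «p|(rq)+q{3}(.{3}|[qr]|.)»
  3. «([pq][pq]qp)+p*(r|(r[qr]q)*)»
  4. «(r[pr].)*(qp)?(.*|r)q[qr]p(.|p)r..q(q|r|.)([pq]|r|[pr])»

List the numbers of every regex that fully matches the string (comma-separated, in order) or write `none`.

2

1 → no match
2 → match
3 → no match
4 → no match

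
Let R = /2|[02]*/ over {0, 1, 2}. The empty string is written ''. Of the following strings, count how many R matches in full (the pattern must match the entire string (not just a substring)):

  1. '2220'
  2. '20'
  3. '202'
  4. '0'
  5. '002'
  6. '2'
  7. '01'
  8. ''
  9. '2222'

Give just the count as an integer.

8

1 → match
2 → match
3 → match
4 → match
5 → match
6 → match
7 → no match
8 → match
9 → match
Total matched: 8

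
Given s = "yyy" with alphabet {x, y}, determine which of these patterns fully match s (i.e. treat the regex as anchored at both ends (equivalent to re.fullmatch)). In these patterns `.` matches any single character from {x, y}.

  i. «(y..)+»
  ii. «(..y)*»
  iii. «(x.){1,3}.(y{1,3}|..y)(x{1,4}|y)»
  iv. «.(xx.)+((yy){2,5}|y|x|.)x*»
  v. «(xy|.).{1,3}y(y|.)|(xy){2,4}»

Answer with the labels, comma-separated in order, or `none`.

i → match
ii → match
iii → no match — must start with "x"
iv → no match
v → no match

i, ii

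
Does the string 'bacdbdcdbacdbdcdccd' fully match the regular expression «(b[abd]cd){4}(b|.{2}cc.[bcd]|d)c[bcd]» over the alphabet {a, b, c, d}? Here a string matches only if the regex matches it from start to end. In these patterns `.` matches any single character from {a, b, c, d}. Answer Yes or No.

No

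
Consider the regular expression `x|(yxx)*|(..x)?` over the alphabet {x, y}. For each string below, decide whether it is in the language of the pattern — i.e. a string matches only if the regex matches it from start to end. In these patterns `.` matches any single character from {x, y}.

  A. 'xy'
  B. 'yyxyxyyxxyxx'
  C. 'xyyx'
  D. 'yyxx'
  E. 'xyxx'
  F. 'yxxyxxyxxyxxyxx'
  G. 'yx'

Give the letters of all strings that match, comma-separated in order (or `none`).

F

A → no match
B → no match
C → no match
D → no match
E → no match
F → match
G → no match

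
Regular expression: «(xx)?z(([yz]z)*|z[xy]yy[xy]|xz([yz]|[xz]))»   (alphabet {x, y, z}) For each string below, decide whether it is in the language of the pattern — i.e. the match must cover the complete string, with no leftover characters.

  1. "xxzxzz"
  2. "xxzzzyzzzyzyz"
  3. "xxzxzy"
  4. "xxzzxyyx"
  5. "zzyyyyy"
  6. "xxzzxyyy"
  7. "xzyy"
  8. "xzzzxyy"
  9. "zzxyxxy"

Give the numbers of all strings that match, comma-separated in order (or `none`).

1, 2, 3, 4, 6

1 → match
2 → match
3 → match
4 → match
5 → no match
6 → match
7 → no match
8 → no match
9 → no match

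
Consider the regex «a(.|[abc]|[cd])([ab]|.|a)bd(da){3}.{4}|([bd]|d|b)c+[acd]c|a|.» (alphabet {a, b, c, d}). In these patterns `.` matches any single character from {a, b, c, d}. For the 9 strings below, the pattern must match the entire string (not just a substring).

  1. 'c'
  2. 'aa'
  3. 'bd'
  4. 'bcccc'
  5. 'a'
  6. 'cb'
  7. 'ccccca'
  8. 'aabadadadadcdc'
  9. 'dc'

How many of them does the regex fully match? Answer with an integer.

3

1. 'c' → match
2. 'aa' → no match
3. 'bd' → no match
4. 'bcccc' → match
5. 'a' → match
6. 'cb' → no match
7. 'ccccca' → no match
8 → no match
9. 'dc' → no match
Total matched: 3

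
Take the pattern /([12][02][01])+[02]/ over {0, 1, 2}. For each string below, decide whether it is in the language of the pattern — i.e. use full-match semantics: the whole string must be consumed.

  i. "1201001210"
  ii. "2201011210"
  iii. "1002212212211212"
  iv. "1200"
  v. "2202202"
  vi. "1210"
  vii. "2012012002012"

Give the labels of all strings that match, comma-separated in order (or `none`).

i, ii, iii, iv, v, vi, vii

i → match
ii → match
iii → match
iv → match
v → match
vi → match
vii → match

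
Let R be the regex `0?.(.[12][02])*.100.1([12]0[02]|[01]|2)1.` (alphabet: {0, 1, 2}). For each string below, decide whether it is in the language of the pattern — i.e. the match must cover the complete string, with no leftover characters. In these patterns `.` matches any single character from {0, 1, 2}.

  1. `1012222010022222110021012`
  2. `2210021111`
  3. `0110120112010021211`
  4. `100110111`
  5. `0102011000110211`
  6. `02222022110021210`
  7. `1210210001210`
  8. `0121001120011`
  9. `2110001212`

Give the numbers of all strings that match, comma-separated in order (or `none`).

1 → match
2 → match
3 → match
4 → no match
5 → match
6 → match
7 → match
8 → match
9 → match

1, 2, 3, 5, 6, 7, 8, 9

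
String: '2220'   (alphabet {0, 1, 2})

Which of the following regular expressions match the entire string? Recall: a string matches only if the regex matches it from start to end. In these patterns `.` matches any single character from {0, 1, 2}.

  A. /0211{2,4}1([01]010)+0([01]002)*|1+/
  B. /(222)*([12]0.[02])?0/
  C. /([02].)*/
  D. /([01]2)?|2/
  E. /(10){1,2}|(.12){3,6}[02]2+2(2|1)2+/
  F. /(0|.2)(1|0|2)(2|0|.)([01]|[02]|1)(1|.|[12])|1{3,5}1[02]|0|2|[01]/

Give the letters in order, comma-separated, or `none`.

B, C

A → no match
B → match
C → match
D → no match
E → no match
F → no match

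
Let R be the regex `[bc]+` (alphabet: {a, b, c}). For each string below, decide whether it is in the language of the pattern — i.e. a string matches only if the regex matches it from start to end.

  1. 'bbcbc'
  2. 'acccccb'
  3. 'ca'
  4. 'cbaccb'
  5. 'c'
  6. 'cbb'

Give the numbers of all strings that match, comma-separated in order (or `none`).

1, 5, 6

1 → match
2 → no match
3 → no match
4 → no match
5 → match
6 → match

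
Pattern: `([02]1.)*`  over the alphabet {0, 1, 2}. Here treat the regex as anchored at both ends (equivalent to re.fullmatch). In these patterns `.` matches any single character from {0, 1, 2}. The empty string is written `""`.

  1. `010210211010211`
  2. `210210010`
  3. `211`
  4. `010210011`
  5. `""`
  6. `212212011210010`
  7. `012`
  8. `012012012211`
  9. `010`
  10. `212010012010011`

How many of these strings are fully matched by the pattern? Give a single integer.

10

1 → match
2 → match
3 → match
4 → match
5 → match
6 → match
7 → match
8 → match
9 → match
10 → match
Total matched: 10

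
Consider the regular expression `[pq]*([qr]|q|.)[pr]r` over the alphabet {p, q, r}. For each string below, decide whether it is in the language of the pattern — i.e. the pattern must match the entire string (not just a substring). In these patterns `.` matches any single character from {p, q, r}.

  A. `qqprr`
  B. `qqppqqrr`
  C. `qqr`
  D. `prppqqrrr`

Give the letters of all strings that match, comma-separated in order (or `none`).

A, B

A → match
B → match
C → no match
D → no match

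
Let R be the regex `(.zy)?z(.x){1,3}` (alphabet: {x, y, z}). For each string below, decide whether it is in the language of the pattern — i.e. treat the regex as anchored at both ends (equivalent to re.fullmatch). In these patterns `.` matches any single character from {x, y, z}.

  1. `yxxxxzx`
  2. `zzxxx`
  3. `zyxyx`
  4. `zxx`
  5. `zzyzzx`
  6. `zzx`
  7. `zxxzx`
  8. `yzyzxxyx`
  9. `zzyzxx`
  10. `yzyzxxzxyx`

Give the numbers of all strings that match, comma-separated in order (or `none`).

2, 3, 4, 5, 6, 7, 8, 9, 10

1 → no match
2 → match
3 → match
4 → match
5 → match
6 → match
7 → match
8 → match
9 → match
10 → match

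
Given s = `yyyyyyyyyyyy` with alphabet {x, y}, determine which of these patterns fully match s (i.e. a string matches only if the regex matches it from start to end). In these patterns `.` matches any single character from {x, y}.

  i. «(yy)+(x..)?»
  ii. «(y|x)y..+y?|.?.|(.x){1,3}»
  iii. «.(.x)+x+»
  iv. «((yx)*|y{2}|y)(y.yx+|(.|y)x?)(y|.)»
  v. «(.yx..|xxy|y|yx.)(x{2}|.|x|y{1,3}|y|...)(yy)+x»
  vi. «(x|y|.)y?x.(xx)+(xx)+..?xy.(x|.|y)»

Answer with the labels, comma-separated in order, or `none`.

i → match
ii → match
iii → no match — must end with `x`
iv → no match
v → no match — must end with `yyx`
vi → no match

i, ii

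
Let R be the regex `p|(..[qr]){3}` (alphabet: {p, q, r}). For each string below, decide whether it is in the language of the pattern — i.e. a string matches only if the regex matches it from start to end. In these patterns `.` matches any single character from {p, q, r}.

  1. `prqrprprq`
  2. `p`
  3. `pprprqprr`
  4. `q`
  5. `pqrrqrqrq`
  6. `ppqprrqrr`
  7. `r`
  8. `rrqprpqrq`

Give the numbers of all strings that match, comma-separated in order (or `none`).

1 → match
2 → match
3 → match
4 → no match
5 → match
6 → match
7 → no match
8 → no match

1, 2, 3, 5, 6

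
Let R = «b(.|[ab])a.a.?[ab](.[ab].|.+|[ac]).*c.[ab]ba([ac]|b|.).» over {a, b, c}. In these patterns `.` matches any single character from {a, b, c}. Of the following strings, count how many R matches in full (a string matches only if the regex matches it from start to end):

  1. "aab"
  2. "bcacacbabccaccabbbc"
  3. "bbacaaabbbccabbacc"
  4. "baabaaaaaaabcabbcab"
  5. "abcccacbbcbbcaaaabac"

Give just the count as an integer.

1 → no match — must start with "b"
2 → no match
3 → match
4 → no match
5 → no match — must start with "b"
Total matched: 1

1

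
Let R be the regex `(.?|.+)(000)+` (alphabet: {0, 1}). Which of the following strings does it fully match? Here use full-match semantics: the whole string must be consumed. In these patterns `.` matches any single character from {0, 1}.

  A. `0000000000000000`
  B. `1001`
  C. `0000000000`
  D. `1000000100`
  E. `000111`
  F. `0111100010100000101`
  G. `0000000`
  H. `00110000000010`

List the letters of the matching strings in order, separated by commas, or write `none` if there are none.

A, C, G

A → match
B. `1001` → no match — must end with `000`
C. `0000000000` → match
D. `1000000100` → no match — must end with `000`
E. `000111` → no match — must end with `000`
F → no match — must end with `000`
G. `0000000` → match
H → no match — must end with `000`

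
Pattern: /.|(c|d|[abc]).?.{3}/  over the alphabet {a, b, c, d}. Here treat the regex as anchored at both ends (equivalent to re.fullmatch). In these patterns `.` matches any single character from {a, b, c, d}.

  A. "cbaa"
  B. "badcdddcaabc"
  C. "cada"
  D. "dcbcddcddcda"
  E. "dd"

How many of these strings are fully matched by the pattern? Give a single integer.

A → match
B → no match
C → match
D → no match
E → no match
Total matched: 2

2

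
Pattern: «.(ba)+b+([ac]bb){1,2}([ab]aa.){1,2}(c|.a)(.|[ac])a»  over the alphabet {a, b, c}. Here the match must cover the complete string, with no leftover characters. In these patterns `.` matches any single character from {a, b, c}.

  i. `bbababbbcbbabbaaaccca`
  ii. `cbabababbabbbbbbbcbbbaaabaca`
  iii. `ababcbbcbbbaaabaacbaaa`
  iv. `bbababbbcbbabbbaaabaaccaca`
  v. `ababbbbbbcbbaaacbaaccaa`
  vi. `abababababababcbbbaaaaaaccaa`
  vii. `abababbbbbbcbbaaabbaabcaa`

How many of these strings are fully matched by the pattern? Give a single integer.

i → match
ii → no match
iii → match
iv → match
v → match
vi → match
vii → match
Total matched: 6

6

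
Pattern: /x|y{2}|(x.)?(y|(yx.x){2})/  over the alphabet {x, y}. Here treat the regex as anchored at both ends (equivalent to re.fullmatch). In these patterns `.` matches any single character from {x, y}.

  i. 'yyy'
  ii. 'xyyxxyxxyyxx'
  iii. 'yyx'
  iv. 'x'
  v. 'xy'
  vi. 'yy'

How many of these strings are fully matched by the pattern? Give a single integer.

i → no match
ii → no match
iii → no match
iv → match
v → no match
vi → match
Total matched: 2

2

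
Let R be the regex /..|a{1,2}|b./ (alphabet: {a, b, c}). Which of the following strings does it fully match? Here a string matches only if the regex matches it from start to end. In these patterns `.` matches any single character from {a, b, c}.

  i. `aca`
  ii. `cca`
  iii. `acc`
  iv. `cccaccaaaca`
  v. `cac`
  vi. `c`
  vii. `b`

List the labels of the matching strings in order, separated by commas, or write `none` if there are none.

i → no match
ii → no match
iii → no match
iv → no match
v → no match
vi → no match
vii → no match

none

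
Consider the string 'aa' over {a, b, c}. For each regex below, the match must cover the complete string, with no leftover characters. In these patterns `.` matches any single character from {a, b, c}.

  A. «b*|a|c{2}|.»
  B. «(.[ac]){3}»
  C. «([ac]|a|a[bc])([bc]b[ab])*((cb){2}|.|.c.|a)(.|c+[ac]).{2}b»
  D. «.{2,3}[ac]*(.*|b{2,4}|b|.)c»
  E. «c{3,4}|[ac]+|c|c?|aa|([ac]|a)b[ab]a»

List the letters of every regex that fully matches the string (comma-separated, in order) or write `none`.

E

A → no match
B → no match
C → no match — must end with 'b'
D → no match — must end with 'c'
E → match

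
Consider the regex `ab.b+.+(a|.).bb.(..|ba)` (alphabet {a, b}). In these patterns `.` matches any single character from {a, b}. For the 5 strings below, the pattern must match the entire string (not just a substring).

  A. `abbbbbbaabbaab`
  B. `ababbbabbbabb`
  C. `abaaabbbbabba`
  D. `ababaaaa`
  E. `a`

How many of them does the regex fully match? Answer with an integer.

2

A → match
B → match
C → no match
D → no match
E → no match — must start with `ab`
Total matched: 2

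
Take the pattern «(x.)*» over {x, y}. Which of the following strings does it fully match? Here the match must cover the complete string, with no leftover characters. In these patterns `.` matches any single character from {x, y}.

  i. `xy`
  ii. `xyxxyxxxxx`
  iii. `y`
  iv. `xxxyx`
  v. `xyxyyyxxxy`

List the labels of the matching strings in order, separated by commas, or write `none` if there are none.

i → match
ii → no match
iii → no match
iv → no match
v → no match

i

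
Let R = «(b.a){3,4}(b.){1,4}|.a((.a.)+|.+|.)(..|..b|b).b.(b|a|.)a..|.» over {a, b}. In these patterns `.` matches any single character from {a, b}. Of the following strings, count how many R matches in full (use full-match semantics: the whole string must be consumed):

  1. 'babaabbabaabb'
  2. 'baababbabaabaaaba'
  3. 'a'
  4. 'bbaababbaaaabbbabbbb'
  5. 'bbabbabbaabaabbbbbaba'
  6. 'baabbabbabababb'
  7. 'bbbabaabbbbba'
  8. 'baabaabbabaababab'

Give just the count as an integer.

1 → no match
2 → match
3 → match
4 → no match
5 → no match
6 → match
7 → no match
8 → no match
Total matched: 3

3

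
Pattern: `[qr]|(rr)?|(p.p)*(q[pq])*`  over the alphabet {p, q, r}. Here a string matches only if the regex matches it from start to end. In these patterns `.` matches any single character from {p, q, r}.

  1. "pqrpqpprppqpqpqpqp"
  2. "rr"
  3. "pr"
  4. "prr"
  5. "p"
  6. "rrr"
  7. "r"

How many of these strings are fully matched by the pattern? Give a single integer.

2

1 → no match
2 → match
3 → no match
4 → no match
5 → no match
6 → no match
7 → match
Total matched: 2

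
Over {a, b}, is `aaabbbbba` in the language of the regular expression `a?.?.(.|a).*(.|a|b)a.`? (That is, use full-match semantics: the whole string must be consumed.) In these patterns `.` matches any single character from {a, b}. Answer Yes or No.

No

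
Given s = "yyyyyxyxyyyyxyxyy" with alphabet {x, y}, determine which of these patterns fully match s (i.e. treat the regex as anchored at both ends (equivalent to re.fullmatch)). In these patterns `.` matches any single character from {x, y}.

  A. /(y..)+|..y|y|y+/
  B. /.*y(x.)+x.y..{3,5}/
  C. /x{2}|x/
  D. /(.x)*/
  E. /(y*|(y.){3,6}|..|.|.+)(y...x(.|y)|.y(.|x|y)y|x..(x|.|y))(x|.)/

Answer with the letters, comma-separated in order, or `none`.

E

A → no match
B → no match
C → no match — must start with "x"
D → no match
E → match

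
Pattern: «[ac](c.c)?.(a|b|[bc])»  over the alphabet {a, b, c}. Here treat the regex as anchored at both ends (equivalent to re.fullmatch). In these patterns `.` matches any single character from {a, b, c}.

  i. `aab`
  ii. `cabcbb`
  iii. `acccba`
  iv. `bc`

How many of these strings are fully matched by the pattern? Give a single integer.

i → match
ii → no match
iii → match
iv → no match
Total matched: 2

2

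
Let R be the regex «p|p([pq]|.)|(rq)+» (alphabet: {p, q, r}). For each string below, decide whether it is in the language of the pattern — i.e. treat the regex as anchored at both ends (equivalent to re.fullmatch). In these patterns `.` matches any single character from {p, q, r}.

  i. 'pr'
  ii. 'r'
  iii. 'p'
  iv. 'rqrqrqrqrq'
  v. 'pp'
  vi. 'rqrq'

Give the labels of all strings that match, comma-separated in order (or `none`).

i, iii, iv, v, vi

i → match
ii → no match
iii → match
iv → match
v → match
vi → match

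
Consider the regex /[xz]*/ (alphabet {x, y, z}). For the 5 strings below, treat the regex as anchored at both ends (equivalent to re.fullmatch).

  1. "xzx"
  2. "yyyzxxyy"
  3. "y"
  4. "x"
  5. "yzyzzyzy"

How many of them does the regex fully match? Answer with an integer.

1. "xzx" → match
2. "yyyzxxyy" → no match
3. "y" → no match
4. "x" → match
5. "yzyzzyzy" → no match
Total matched: 2

2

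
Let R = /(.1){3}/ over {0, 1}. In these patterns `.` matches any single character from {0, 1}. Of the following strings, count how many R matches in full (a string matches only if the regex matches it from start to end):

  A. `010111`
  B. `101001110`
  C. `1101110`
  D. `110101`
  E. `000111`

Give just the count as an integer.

A. `010111` → match
B. `101001110` → no match — must end with `1`
C. `1101110` → no match — must end with `1`
D. `110101` → match
E. `000111` → no match
Total matched: 2

2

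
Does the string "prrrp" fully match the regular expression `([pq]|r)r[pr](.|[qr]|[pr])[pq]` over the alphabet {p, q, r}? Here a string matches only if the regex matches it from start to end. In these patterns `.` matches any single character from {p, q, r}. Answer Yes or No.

Yes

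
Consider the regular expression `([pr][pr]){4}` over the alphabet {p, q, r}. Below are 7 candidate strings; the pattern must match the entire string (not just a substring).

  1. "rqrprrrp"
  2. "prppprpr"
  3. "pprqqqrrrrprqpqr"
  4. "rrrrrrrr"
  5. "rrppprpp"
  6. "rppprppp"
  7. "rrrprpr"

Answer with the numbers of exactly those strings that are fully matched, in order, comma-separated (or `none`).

2, 4, 5, 6

1 → no match
2 → match
3 → no match
4 → match
5 → match
6 → match
7 → no match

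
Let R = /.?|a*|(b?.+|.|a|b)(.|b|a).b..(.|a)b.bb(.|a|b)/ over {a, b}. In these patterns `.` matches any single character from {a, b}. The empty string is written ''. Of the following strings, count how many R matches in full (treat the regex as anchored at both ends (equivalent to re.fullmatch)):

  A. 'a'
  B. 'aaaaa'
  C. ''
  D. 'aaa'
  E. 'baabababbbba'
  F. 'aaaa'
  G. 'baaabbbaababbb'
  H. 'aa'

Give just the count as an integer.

8

A → match
B → match
C → match
D → match
E → match
F → match
G → match
H → match
Total matched: 8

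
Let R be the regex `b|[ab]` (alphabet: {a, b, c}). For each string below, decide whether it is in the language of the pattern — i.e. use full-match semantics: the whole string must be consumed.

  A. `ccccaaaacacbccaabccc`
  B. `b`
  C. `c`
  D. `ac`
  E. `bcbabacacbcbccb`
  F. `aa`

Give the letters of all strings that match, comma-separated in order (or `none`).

A → no match
B → match
C → no match
D → no match
E → no match
F → no match

B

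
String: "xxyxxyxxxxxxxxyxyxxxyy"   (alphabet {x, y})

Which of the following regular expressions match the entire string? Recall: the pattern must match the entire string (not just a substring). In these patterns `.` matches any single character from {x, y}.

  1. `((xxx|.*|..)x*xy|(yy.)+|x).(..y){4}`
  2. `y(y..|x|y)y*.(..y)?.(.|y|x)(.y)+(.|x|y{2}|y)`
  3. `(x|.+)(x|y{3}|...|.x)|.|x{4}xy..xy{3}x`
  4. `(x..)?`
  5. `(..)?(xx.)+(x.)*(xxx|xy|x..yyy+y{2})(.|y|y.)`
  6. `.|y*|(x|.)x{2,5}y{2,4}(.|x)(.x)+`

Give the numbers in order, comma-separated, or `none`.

3, 5

1 → no match
2 → no match — must start with "y"
3 → match
4 → no match
5 → match
6 → no match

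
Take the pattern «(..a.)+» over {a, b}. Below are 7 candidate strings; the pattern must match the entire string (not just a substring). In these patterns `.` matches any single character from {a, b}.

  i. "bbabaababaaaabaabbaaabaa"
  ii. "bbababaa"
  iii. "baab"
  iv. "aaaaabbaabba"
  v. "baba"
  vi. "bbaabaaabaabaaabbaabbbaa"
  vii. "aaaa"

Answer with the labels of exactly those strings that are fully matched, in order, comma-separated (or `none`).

i → no match
ii → match
iii → match
iv → no match
v → no match
vi → match
vii → match

ii, iii, vi, vii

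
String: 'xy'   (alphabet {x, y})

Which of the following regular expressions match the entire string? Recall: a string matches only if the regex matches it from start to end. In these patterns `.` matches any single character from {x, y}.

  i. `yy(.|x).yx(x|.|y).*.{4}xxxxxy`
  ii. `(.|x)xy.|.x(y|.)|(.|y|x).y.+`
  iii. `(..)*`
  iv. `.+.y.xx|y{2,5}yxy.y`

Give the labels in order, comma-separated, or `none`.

i → no match — must start with 'yy'
ii → no match
iii → match
iv → no match

iii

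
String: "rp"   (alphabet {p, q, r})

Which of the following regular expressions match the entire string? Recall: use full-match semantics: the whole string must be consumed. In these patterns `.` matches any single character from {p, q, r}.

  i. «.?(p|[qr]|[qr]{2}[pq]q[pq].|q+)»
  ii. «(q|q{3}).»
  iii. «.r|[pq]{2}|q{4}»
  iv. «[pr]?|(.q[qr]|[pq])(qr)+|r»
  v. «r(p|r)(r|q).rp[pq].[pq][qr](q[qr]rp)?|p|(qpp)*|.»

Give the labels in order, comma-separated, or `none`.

i

i → match
ii → no match — must start with "q"
iii → no match
iv → no match
v → no match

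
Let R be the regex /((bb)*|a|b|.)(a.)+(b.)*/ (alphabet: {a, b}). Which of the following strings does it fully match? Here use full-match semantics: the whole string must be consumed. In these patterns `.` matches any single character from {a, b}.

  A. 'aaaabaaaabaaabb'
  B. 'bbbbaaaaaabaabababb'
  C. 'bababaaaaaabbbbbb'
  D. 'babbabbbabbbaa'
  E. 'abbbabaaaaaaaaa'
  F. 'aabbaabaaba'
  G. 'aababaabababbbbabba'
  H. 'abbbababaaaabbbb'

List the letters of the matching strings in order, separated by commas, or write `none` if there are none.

A → no match
B → no match
C → match
D → no match
E → no match
F → no match
G → no match
H → no match

C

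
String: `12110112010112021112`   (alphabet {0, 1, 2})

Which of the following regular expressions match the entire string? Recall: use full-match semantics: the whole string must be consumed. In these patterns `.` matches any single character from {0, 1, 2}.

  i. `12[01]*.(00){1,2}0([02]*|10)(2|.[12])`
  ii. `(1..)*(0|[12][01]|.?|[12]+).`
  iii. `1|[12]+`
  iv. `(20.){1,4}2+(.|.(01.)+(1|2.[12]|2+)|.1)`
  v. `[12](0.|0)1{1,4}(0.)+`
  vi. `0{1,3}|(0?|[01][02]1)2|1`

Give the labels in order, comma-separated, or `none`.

i → no match
ii → match
iii → no match
iv → no match — must start with `20`
v → no match
vi → no match

ii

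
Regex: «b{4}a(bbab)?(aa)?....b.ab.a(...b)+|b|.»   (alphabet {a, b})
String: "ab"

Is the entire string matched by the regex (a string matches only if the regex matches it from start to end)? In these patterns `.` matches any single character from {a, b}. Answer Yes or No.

No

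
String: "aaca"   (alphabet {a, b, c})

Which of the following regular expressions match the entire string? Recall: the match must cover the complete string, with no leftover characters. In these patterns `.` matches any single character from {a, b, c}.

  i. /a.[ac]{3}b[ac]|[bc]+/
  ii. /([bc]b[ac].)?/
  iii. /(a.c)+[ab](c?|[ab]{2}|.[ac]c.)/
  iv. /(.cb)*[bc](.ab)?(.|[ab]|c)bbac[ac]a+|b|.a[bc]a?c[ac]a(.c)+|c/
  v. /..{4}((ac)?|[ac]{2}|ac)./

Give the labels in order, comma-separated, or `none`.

i → no match
ii → no match
iii → match
iv → no match
v → no match

iii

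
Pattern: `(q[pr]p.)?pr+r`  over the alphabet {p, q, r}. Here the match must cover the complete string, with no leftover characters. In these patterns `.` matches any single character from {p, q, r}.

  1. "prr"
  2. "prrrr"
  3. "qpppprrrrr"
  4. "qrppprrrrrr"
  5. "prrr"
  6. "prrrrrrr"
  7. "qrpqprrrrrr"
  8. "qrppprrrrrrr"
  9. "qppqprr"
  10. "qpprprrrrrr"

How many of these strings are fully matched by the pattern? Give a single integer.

10

1. "prr" → match
2. "prrrr" → match
3. "qpppprrrrr" → match
4. "qrppprrrrrr" → match
5. "prrr" → match
6. "prrrrrrr" → match
7. "qrpqprrrrrr" → match
8. "qrppprrrrrrr" → match
9. "qppqprr" → match
10. "qpprprrrrrr" → match
Total matched: 10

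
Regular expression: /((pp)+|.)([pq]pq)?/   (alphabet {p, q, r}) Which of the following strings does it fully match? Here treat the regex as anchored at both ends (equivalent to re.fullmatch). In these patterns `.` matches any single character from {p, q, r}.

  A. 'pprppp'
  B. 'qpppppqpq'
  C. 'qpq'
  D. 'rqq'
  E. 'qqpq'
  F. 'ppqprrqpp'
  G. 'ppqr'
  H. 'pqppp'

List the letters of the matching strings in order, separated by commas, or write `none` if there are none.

E

A → no match
B → no match
C → no match
D → no match
E → match
F → no match
G → no match
H → no match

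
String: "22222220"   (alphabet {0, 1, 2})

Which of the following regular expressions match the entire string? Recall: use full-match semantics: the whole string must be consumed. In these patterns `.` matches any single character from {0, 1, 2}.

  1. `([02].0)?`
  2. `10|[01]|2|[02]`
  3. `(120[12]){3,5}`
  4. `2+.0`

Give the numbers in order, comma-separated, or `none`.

1 → no match
2 → no match
3 → no match — must start with "120"
4 → match

4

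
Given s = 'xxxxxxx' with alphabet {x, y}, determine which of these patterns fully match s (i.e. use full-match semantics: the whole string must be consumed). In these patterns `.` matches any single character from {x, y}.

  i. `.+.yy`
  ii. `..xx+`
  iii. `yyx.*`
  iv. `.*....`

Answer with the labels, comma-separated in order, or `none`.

i → no match — must end with 'yy'
ii → match
iii → no match — must start with 'yyx'
iv → match

ii, iv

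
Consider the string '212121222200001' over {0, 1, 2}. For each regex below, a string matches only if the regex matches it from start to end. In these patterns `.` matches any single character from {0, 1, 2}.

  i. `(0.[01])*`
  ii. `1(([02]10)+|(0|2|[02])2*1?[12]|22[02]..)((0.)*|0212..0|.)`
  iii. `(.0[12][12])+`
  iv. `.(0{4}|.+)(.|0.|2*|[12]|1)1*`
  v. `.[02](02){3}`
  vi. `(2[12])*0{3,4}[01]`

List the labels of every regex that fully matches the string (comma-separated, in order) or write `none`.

i → no match
ii → no match — must start with '1'
iii → no match
iv → match
v → no match — must end with '02'
vi → match

iv, vi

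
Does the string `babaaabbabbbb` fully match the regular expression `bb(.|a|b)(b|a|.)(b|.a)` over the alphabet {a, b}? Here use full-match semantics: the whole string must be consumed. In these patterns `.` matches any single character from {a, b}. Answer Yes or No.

Every match must start with `bb`, but `babaaabbabbbb` does not.

No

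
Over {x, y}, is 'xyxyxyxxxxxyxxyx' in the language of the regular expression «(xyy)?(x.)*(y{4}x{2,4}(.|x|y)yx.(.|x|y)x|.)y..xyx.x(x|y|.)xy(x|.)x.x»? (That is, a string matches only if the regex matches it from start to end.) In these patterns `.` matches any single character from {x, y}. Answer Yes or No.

Yes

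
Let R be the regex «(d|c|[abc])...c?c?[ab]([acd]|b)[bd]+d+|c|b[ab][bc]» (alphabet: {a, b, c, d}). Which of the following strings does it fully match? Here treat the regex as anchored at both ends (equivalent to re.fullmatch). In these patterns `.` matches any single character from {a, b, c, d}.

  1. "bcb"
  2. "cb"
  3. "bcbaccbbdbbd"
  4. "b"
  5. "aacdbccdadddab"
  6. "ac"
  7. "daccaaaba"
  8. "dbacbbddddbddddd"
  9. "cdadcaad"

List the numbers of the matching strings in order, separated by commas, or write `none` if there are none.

1. "bcb" → no match
2. "cb" → no match
3. "bcbaccbbdbbd" → match
4. "b" → no match
5 → no match
6. "ac" → no match
7. "daccaaaba" → no match
8 → match
9. "cdadcaad" → no match

3, 8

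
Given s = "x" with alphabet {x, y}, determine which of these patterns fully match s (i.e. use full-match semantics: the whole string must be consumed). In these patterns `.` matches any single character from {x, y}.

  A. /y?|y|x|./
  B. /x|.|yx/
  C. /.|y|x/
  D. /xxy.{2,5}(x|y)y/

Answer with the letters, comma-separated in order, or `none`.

A → match
B → match
C → match
D → no match — must start with "xxy"

A, B, C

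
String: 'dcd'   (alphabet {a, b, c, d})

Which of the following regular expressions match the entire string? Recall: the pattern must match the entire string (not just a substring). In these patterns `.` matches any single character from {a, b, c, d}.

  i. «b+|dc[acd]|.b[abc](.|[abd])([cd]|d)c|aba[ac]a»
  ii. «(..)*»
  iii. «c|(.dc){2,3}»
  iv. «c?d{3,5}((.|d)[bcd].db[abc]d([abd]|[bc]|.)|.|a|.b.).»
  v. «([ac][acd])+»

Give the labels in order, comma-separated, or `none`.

i → match
ii → no match
iii → no match
iv → no match
v → no match

i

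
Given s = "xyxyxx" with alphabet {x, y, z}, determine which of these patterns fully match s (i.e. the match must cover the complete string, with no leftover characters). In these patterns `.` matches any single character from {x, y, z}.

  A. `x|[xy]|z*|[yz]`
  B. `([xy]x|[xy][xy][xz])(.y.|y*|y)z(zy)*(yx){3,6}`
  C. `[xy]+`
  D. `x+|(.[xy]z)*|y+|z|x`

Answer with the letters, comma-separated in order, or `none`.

C

A → no match
B → no match — must end with "yx"
C → match
D → no match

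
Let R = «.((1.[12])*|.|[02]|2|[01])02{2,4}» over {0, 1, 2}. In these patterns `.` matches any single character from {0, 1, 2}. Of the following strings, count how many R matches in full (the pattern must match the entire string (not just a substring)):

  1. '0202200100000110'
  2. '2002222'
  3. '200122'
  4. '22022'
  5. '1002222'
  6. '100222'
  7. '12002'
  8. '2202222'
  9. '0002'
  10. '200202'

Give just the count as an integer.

5

1 → no match — must end with '2'
2. '2002222' → match
3. '200122' → no match
4. '22022' → match
5. '1002222' → match
6. '100222' → match
7. '12002' → no match
8. '2202222' → match
9. '0002' → no match
10. '200202' → no match
Total matched: 5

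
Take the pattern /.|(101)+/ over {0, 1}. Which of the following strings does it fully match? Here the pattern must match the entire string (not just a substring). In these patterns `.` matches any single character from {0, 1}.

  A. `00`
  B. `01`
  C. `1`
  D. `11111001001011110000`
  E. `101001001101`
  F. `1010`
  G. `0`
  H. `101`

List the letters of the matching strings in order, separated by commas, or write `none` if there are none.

A → no match
B → no match
C → match
D → no match
E → no match
F → no match
G → match
H → match

C, G, H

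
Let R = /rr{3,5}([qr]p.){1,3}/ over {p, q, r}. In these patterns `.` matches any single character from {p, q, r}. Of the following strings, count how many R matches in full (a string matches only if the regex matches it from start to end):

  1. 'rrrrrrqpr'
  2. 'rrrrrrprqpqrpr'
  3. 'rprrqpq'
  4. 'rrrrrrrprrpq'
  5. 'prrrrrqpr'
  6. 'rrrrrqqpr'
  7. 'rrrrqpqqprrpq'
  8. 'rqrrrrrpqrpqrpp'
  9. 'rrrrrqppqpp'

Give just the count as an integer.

5

1 → match
2 → match
3 → no match — must start with 'rr'
4 → match
5 → no match — must start with 'rr'
6 → no match
7 → match
8 → no match — must start with 'rr'
9 → match
Total matched: 5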